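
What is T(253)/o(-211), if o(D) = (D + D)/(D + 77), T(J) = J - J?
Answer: 0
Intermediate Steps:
T(J) = 0
o(D) = 2*D/(77 + D) (o(D) = (2*D)/(77 + D) = 2*D/(77 + D))
T(253)/o(-211) = 0/((2*(-211)/(77 - 211))) = 0/((2*(-211)/(-134))) = 0/((2*(-211)*(-1/134))) = 0/(211/67) = 0*(67/211) = 0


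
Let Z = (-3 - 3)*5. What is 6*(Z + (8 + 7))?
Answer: -90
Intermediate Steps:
Z = -30 (Z = -6*5 = -30)
6*(Z + (8 + 7)) = 6*(-30 + (8 + 7)) = 6*(-30 + 15) = 6*(-15) = -90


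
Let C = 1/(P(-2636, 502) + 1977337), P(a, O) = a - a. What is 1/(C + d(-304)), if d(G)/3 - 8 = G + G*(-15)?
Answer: 1977337/25294094905 ≈ 7.8174e-5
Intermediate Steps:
P(a, O) = 0
d(G) = 24 - 42*G (d(G) = 24 + 3*(G + G*(-15)) = 24 + 3*(G - 15*G) = 24 + 3*(-14*G) = 24 - 42*G)
C = 1/1977337 (C = 1/(0 + 1977337) = 1/1977337 ≈ 5.0573e-7)
1/(C + d(-304)) = 1/(1/1977337 + (24 - 42*(-304))) = 1/(1/1977337 + (24 + 12768)) = 1/(1/1977337 + 12792) = 1/(25294094905/1977337) = 1977337/25294094905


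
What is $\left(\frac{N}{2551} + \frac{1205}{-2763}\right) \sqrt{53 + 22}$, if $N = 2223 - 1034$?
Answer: $\frac{1056260 \sqrt{3}}{7048413} \approx 0.25956$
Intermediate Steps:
$N = 1189$ ($N = 2223 - 1034 = 1189$)
$\left(\frac{N}{2551} + \frac{1205}{-2763}\right) \sqrt{53 + 22} = \left(\frac{1189}{2551} + \frac{1205}{-2763}\right) \sqrt{53 + 22} = \left(1189 \cdot \frac{1}{2551} + 1205 \left(- \frac{1}{2763}\right)\right) \sqrt{75} = \left(\frac{1189}{2551} - \frac{1205}{2763}\right) 5 \sqrt{3} = \frac{211252 \cdot 5 \sqrt{3}}{7048413} = \frac{1056260 \sqrt{3}}{7048413}$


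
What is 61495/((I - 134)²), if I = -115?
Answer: 61495/62001 ≈ 0.99184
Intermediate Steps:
61495/((I - 134)²) = 61495/((-115 - 134)²) = 61495/((-249)²) = 61495/62001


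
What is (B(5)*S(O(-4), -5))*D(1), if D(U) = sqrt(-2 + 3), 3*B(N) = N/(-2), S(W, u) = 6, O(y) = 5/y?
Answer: -5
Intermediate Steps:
B(N) = -N/6 (B(N) = (N/(-2))/3 = (N*(-1/2))/3 = (-N/2)/3 = -N/6)
D(U) = 1 (D(U) = sqrt(1) = 1)
(B(5)*S(O(-4), -5))*D(1) = (-1/6*5*6)*1 = -5/6*6*1 = -5*1 = -5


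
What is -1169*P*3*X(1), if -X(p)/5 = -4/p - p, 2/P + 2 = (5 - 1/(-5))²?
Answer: -2191875/313 ≈ -7002.8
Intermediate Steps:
P = 25/313 (P = 2/(-2 + (5 - 1/(-5))²) = 2/(-2 + (5 - 1*(-⅕))²) = 2/(-2 + (5 + ⅕)²) = 2/(-2 + (26/5)²) = 2/(-2 + 676/25) = 2/(626/25) = 2*(25/626) = 25/313 ≈ 0.079872)
X(p) = 5*p + 20/p (X(p) = -5*(-4/p - p) = -5*(-p - 4/p) = 5*p + 20/p)
-1169*P*3*X(1) = -1169*(25/313)*3*(5*1 + 20/1) = -87675*(5 + 20*1)/313 = -87675*(5 + 20)/313 = -87675*25/313 = -1169*1875/313 = -2191875/313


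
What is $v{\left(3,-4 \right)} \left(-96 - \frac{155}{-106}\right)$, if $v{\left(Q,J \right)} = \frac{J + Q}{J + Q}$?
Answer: $- \frac{10021}{106} \approx -94.538$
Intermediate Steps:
$v{\left(Q,J \right)} = 1$
$v{\left(3,-4 \right)} \left(-96 - \frac{155}{-106}\right) = 1 \left(-96 - \frac{155}{-106}\right) = 1 \left(-96 - - \frac{155}{106}\right) = 1 \left(-96 + \frac{155}{106}\right) = 1 \left(- \frac{10021}{106}\right) = - \frac{10021}{106}$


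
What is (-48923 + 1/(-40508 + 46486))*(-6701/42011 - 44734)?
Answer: 549631090316730075/251141758 ≈ 2.1885e+9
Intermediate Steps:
(-48923 + 1/(-40508 + 46486))*(-6701/42011 - 44734) = (-48923 + 1/5978)*(-6701*1/42011 - 44734) = (-48923 + 1/5978)*(-6701/42011 - 44734) = -292461693/5978*(-1879326775/42011) = 549631090316730075/251141758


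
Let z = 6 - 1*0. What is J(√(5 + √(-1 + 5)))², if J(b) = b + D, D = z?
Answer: (6 + √7)² ≈ 74.749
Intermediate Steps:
z = 6 (z = 6 + 0 = 6)
D = 6
J(b) = 6 + b (J(b) = b + 6 = 6 + b)
J(√(5 + √(-1 + 5)))² = (6 + √(5 + √(-1 + 5)))² = (6 + √(5 + √4))² = (6 + √(5 + 2))² = (6 + √7)²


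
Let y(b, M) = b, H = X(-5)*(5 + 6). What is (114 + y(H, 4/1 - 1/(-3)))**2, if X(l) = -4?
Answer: 4900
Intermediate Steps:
H = -44 (H = -4*(5 + 6) = -4*11 = -44)
(114 + y(H, 4/1 - 1/(-3)))**2 = (114 - 44)**2 = 70**2 = 4900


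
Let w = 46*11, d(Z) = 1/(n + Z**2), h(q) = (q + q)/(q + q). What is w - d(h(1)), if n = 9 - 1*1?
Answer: 4553/9 ≈ 505.89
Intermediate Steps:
n = 8 (n = 9 - 1 = 8)
h(q) = 1 (h(q) = (2*q)/((2*q)) = (2*q)*(1/(2*q)) = 1)
d(Z) = 1/(8 + Z**2)
w = 506
w - d(h(1)) = 506 - 1/(8 + 1**2) = 506 - 1/(8 + 1) = 506 - 1/9 = 4553/9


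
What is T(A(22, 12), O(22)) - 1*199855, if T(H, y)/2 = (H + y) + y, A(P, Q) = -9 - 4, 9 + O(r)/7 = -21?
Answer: -200721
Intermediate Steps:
O(r) = -210 (O(r) = -63 + 7*(-21) = -63 - 147 = -210)
A(P, Q) = -13
T(H, y) = 2*H + 4*y (T(H, y) = 2*((H + y) + y) = 2*(H + 2*y) = 2*H + 4*y)
T(A(22, 12), O(22)) - 1*199855 = (2*(-13) + 4*(-210)) - 1*199855 = (-26 - 840) - 199855 = -866 - 199855 = -200721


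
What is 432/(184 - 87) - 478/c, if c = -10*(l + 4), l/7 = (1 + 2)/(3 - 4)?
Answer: 13537/8245 ≈ 1.6418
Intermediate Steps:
l = -21 (l = 7*((1 + 2)/(3 - 4)) = 7*(3/(-1)) = 7*(3*(-1)) = 7*(-3) = -21)
c = 170 (c = -10*(-21 + 4) = -10*(-17) = 170)
432/(184 - 87) - 478/c = 432/(184 - 87) - 478/170 = 432/97 - 478*1/170 = 432*(1/97) - 239/85 = 432/97 - 239/85 = 13537/8245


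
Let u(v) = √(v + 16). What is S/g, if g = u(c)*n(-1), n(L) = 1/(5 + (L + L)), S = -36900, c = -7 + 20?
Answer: -110700*√29/29 ≈ -20556.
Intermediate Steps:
c = 13
n(L) = 1/(5 + 2*L)
u(v) = √(16 + v)
g = √29/3 (g = √(16 + 13)/(5 + 2*(-1)) = √29/(5 - 2) = √29/3 ≈ 1.7951)
S/g = -36900*3*√29/29 = -110700*√29/29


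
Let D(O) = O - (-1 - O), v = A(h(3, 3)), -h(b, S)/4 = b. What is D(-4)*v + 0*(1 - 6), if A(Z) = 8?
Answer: -56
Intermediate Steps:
h(b, S) = -4*b
v = 8
D(O) = 1 + 2*O (D(O) = O + (1 + O) = 1 + 2*O)
D(-4)*v + 0*(1 - 6) = (1 + 2*(-4))*8 + 0*(1 - 6) = (1 - 8)*8 + 0*(-5) = -7*8 + 0 = -56 + 0 = -56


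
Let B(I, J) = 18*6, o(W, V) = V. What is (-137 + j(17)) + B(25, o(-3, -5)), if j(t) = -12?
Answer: -41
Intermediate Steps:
B(I, J) = 108
(-137 + j(17)) + B(25, o(-3, -5)) = (-137 - 12) + 108 = -149 + 108 = -41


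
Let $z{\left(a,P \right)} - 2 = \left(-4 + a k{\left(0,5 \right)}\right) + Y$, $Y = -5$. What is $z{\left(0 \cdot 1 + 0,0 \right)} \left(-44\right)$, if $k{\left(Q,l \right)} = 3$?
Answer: $308$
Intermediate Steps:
$z{\left(a,P \right)} = -7 + 3 a$ ($z{\left(a,P \right)} = 2 + \left(\left(-4 + a 3\right) - 5\right) = 2 + \left(\left(-4 + 3 a\right) - 5\right) = 2 + \left(-9 + 3 a\right) = -7 + 3 a$)
$z{\left(0 \cdot 1 + 0,0 \right)} \left(-44\right) = \left(-7 + 3 \left(0 \cdot 1 + 0\right)\right) \left(-44\right) = \left(-7 + 3 \left(0 + 0\right)\right) \left(-44\right) = \left(-7 + 3 \cdot 0\right) \left(-44\right) = \left(-7 + 0\right) \left(-44\right) = \left(-7\right) \left(-44\right) = 308$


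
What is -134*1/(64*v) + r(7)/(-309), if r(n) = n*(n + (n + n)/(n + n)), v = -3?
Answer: 1703/3296 ≈ 0.51669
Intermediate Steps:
r(n) = n*(1 + n) (r(n) = n*(n + (2*n)/((2*n))) = n*(n + (2*n)*(1/(2*n))) = n*(n + 1) = n*(1 + n))
-134*1/(64*v) + r(7)/(-309) = -134/((8*8)*(-3)) + (7*(1 + 7))/(-309) = -134/(64*(-3)) + (7*8)*(-1/309) = -134/(-192) + 56*(-1/309) = -134*(-1/192) - 56/309 = 67/96 - 56/309 = 1703/3296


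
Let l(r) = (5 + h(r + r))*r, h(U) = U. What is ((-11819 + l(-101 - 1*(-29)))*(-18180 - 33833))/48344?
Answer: 94195543/48344 ≈ 1948.4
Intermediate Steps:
l(r) = r*(5 + 2*r) (l(r) = (5 + (r + r))*r = (5 + 2*r)*r = r*(5 + 2*r))
((-11819 + l(-101 - 1*(-29)))*(-18180 - 33833))/48344 = ((-11819 + (-101 - 1*(-29))*(5 + 2*(-101 - 1*(-29))))*(-18180 - 33833))/48344 = ((-11819 + (-101 + 29)*(5 + 2*(-101 + 29)))*(-52013))*(1/48344) = ((-11819 - 72*(5 + 2*(-72)))*(-52013))*(1/48344) = ((-11819 - 72*(5 - 144))*(-52013))*(1/48344) = ((-11819 - 72*(-139))*(-52013))*(1/48344) = ((-11819 + 10008)*(-52013))*(1/48344) = -1811*(-52013)*(1/48344) = 94195543*(1/48344) = 94195543/48344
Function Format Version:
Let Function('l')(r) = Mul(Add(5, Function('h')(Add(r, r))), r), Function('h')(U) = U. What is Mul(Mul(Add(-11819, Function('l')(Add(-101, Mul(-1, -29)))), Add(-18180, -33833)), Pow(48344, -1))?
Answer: Rational(94195543, 48344) ≈ 1948.4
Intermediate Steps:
Function('l')(r) = Mul(r, Add(5, Mul(2, r))) (Function('l')(r) = Mul(Add(5, Add(r, r)), r) = Mul(Add(5, Mul(2, r)), r) = Mul(r, Add(5, Mul(2, r))))
Mul(Mul(Add(-11819, Function('l')(Add(-101, Mul(-1, -29)))), Add(-18180, -33833)), Pow(48344, -1)) = Mul(Mul(Add(-11819, Mul(Add(-101, Mul(-1, -29)), Add(5, Mul(2, Add(-101, Mul(-1, -29)))))), Add(-18180, -33833)), Pow(48344, -1)) = Mul(Mul(Add(-11819, Mul(Add(-101, 29), Add(5, Mul(2, Add(-101, 29))))), -52013), Rational(1, 48344)) = Mul(Mul(Add(-11819, Mul(-72, Add(5, Mul(2, -72)))), -52013), Rational(1, 48344)) = Mul(Mul(Add(-11819, Mul(-72, Add(5, -144))), -52013), Rational(1, 48344)) = Mul(Mul(Add(-11819, Mul(-72, -139)), -52013), Rational(1, 48344)) = Mul(Mul(Add(-11819, 10008), -52013), Rational(1, 48344)) = Mul(Mul(-1811, -52013), Rational(1, 48344)) = Mul(94195543, Rational(1, 48344)) = Rational(94195543, 48344)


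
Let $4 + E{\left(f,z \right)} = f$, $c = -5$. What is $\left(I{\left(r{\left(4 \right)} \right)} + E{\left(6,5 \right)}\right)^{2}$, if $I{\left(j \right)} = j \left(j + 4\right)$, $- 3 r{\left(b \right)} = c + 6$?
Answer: $\frac{49}{81} \approx 0.60494$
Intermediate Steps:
$r{\left(b \right)} = - \frac{1}{3}$ ($r{\left(b \right)} = - \frac{-5 + 6}{3} = \left(- \frac{1}{3}\right) 1 = - \frac{1}{3}$)
$I{\left(j \right)} = j \left(4 + j\right)$
$E{\left(f,z \right)} = -4 + f$
$\left(I{\left(r{\left(4 \right)} \right)} + E{\left(6,5 \right)}\right)^{2} = \left(- \frac{4 - \frac{1}{3}}{3} + \left(-4 + 6\right)\right)^{2} = \left(\left(- \frac{1}{3}\right) \frac{11}{3} + 2\right)^{2} = \left(- \frac{11}{9} + 2\right)^{2} = \left(\frac{7}{9}\right)^{2} = \frac{49}{81}$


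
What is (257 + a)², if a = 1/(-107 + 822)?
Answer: 33766267536/511225 ≈ 66050.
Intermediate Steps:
a = 1/715 ≈ 0.0013986
(257 + a)² = (257 + 1/715)² = (183756/715)² = 33766267536/511225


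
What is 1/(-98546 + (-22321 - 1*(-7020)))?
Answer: -1/113847 ≈ -8.7837e-6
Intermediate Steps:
1/(-98546 + (-22321 - 1*(-7020))) = 1/(-98546 + (-22321 + 7020)) = 1/(-98546 - 15301) = 1/(-113847) = -1/113847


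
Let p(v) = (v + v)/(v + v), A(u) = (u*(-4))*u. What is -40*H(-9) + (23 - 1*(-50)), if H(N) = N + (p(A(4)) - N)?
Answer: 33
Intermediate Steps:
A(u) = -4*u² (A(u) = (-4*u)*u = -4*u²)
p(v) = 1 (p(v) = (2*v)/((2*v)) = (2*v)*(1/(2*v)) = 1)
H(N) = 1 (H(N) = N + (1 - N) = 1)
-40*H(-9) + (23 - 1*(-50)) = -40*1 + (23 - 1*(-50)) = -40 + (23 + 50) = -40 + 73 = 33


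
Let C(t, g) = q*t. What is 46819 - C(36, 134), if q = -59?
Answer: 48943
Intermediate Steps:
C(t, g) = -59*t
46819 - C(36, 134) = 46819 - (-59)*36 = 46819 - 1*(-2124) = 46819 + 2124 = 48943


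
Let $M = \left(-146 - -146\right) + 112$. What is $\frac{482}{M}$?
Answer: $\frac{241}{56} \approx 4.3036$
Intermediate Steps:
$M = 112$ ($M = \left(-146 + 146\right) + 112 = 0 + 112 = 112$)
$\frac{482}{M} = \frac{482}{112} = 482 \cdot \frac{1}{112} = \frac{241}{56}$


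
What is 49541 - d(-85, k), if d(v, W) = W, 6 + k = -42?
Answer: 49589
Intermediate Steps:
k = -48 (k = -6 - 42 = -48)
49541 - d(-85, k) = 49541 - 1*(-48) = 49541 + 48 = 49589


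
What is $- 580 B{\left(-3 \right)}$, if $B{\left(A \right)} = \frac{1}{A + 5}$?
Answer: $-290$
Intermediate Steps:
$B{\left(A \right)} = \frac{1}{5 + A}$
$- 580 B{\left(-3 \right)} = - \frac{580}{5 - 3} = - \frac{580}{2} = \left(-580\right) \frac{1}{2} = -290$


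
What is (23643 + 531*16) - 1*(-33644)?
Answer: 65783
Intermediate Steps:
(23643 + 531*16) - 1*(-33644) = (23643 + 8496) + 33644 = 32139 + 33644 = 65783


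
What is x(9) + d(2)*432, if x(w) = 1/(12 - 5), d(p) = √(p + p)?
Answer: 6049/7 ≈ 864.14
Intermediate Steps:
d(p) = √2*√p (d(p) = √(2*p) = √2*√p)
x(w) = ⅐ (x(w) = 1/7 = ⅐)
x(9) + d(2)*432 = ⅐ + (√2*√2)*432 = ⅐ + 2*432 = ⅐ + 864 = 6049/7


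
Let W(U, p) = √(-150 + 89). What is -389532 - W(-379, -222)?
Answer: -389532 - I*√61 ≈ -3.8953e+5 - 7.8102*I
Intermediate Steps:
W(U, p) = I*√61 (W(U, p) = √(-61) = I*√61)
-389532 - W(-379, -222) = -389532 - I*√61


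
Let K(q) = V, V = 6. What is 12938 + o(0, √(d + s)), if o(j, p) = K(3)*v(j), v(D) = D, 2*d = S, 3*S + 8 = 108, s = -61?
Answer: 12938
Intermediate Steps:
S = 100/3 (S = -8/3 + (⅓)*108 = -8/3 + 36 = 100/3 ≈ 33.333)
d = 50/3 (d = (½)*(100/3) = 50/3 ≈ 16.667)
K(q) = 6
o(j, p) = 6*j
12938 + o(0, √(d + s)) = 12938 + 6*0 = 12938 + 0 = 12938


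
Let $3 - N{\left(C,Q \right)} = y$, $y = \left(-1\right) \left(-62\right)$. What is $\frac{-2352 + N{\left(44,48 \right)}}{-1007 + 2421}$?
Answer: $- \frac{2411}{1414} \approx -1.7051$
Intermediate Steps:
$y = 62$
$N{\left(C,Q \right)} = -59$ ($N{\left(C,Q \right)} = 3 - 62 = -59$)
$\frac{-2352 + N{\left(44,48 \right)}}{-1007 + 2421} = \frac{-2352 - 59}{-1007 + 2421} = - \frac{2411}{1414}$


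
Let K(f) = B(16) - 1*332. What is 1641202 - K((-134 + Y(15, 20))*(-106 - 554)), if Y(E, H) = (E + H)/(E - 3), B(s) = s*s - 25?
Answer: 1641303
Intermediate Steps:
B(s) = -25 + s² (B(s) = s² - 25 = -25 + s²)
Y(E, H) = (E + H)/(-3 + E)
K(f) = -101 (K(f) = (-25 + 16²) - 1*332 = (-25 + 256) - 332 = 231 - 332 = -101)
1641202 - K((-134 + Y(15, 20))*(-106 - 554)) = 1641202 - 1*(-101) = 1641202 + 101 = 1641303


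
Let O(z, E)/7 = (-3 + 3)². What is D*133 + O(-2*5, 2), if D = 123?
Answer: 16359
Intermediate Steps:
O(z, E) = 0 (O(z, E) = 7*(-3 + 3)² = 7*0² = 7*0 = 0)
D*133 + O(-2*5, 2) = 123*133 + 0 = 16359 + 0 = 16359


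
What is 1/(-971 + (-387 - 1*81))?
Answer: -1/1439 ≈ -0.00069493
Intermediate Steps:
1/(-971 + (-387 - 1*81)) = 1/(-971 + (-387 - 81)) = 1/(-971 - 468) = 1/(-1439) = -1/1439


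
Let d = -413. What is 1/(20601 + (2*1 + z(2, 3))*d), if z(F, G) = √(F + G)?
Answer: 565/11148508 + 59*√5/55742540 ≈ 5.3046e-5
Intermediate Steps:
1/(20601 + (2*1 + z(2, 3))*d) = 1/(20601 + (2*1 + √(2 + 3))*(-413)) = 1/(20601 + (2 + √5)*(-413)) = 1/(20601 + (-826 - 413*√5)) = 1/(19775 - 413*√5)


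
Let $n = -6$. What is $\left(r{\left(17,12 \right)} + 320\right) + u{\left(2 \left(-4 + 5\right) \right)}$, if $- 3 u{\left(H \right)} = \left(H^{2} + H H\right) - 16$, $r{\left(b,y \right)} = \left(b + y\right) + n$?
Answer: $\frac{1037}{3} \approx 345.67$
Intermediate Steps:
$r{\left(b,y \right)} = -6 + b + y$ ($r{\left(b,y \right)} = \left(b + y\right) - 6 = -6 + b + y$)
$u{\left(H \right)} = \frac{16}{3} - \frac{2 H^{2}}{3}$ ($u{\left(H \right)} = - \frac{\left(H^{2} + H H\right) - 16}{3} = - \frac{\left(H^{2} + H^{2}\right) - 16}{3} = - \frac{2 H^{2} - 16}{3} = - \frac{-16 + 2 H^{2}}{3} = \frac{16}{3} - \frac{2 H^{2}}{3}$)
$\left(r{\left(17,12 \right)} + 320\right) + u{\left(2 \left(-4 + 5\right) \right)} = \left(\left(-6 + 17 + 12\right) + 320\right) + \left(\frac{16}{3} - \frac{2 \left(2 \left(-4 + 5\right)\right)^{2}}{3}\right) = \left(23 + 320\right) + \left(\frac{16}{3} - \frac{2 \left(2 \cdot 1\right)^{2}}{3}\right) = 343 + \left(\frac{16}{3} - \frac{2 \cdot 2^{2}}{3}\right) = 343 + \left(\frac{16}{3} - \frac{8}{3}\right) = 343 + \frac{8}{3} = \frac{1037}{3}$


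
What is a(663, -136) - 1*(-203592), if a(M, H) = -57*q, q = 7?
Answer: 203193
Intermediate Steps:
a(M, H) = -399 (a(M, H) = -57*7 = -399)
a(663, -136) - 1*(-203592) = -399 - 1*(-203592) = -399 + 203592 = 203193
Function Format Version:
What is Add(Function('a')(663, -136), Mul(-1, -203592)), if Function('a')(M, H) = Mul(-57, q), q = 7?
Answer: 203193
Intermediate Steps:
Function('a')(M, H) = -399 (Function('a')(M, H) = Mul(-57, 7) = -399)
Add(Function('a')(663, -136), Mul(-1, -203592)) = Add(-399, Mul(-1, -203592)) = Add(-399, 203592) = 203193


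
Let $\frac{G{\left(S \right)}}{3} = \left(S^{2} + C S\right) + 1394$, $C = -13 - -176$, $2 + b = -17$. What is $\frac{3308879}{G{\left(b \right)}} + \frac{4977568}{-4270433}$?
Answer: $- \frac{615234163625}{747511446} \approx -823.04$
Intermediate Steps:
$b = -19$ ($b = -2 - 17 = -19$)
$C = 163$ ($C = -13 + 176 = 163$)
$G{\left(S \right)} = 4182 + 3 S^{2} + 489 S$ ($G{\left(S \right)} = 3 \left(\left(S^{2} + 163 S\right) + 1394\right) = 3 \left(1394 + S^{2} + 163 S\right) = 4182 + 3 S^{2} + 489 S$)
$\frac{3308879}{G{\left(b \right)}} + \frac{4977568}{-4270433} = \frac{3308879}{4182 + 3 \left(-19\right)^{2} + 489 \left(-19\right)} + \frac{4977568}{-4270433} = \frac{3308879}{4182 + 3 \cdot 361 - 9291} + 4977568 \left(- \frac{1}{4270433}\right) = \frac{3308879}{4182 + 1083 - 9291} - \frac{216416}{185671} = \frac{3308879}{-4026} - \frac{216416}{185671} = 3308879 \left(- \frac{1}{4026}\right) - \frac{216416}{185671} = - \frac{3308879}{4026} - \frac{216416}{185671} = - \frac{615234163625}{747511446}$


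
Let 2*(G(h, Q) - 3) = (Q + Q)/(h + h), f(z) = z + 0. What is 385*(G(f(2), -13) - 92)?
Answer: -142065/4 ≈ -35516.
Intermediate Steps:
f(z) = z
G(h, Q) = 3 + Q/(2*h) (G(h, Q) = 3 + ((Q + Q)/(h + h))/2 = 3 + ((2*Q)/((2*h)))/2 = 3 + ((2*Q)*(1/(2*h)))/2 = 3 + (Q/h)/2 = 3 + Q/(2*h))
385*(G(f(2), -13) - 92) = 385*((3 + (½)*(-13)/2) - 92) = 385*((3 + (½)*(-13)*(½)) - 92) = 385*((3 - 13/4) - 92) = 385*(-¼ - 92) = 385*(-369/4) = -142065/4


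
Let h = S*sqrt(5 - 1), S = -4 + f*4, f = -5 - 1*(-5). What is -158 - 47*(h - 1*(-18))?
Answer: -628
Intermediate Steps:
f = 0 (f = -5 + 5 = 0)
S = -4 (S = -4 + 0*4 = -4 + 0 = -4)
h = -8 (h = -4*sqrt(5 - 1) = -4*sqrt(4) = -4*2 = -8)
-158 - 47*(h - 1*(-18)) = -158 - 47*(-8 - 1*(-18)) = -158 - 47*(-8 + 18) = -158 - 47*10 = -158 - 470 = -628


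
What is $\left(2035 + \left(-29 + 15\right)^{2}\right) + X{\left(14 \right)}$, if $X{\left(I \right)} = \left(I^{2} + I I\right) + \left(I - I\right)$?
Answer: $2623$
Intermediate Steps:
$X{\left(I \right)} = 2 I^{2}$ ($X{\left(I \right)} = \left(I^{2} + I^{2}\right) + 0 = 2 I^{2} + 0 = 2 I^{2}$)
$\left(2035 + \left(-29 + 15\right)^{2}\right) + X{\left(14 \right)} = \left(2035 + \left(-29 + 15\right)^{2}\right) + 2 \cdot 14^{2} = \left(2035 + \left(-14\right)^{2}\right) + 2 \cdot 196 = \left(2035 + 196\right) + 392 = 2231 + 392 = 2623$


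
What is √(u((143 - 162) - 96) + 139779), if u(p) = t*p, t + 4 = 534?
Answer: √78829 ≈ 280.77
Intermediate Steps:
t = 530 (t = -4 + 534 = 530)
u(p) = 530*p
√(u((143 - 162) - 96) + 139779) = √(530*((143 - 162) - 96) + 139779) = √(530*(-19 - 96) + 139779) = √(530*(-115) + 139779) = √(-60950 + 139779) = √78829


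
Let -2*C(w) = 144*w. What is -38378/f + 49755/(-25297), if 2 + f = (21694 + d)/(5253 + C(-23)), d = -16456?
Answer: 1117860628649/36174710 ≈ 30902.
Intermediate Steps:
C(w) = -72*w
f = -2860/2303 (f = -2 + (21694 - 16456)/(5253 - 72*(-23)) = -2 + 5238/(5253 + 1656) = -2 + 5238/6909 = -2 + 5238*(1/6909) = -2 + 1746/2303 = -2860/2303 ≈ -1.2419)
-38378/f + 49755/(-25297) = -38378/(-2860/2303) + 49755/(-25297) = -38378*(-2303/2860) + 49755*(-1/25297) = 44192267/1430 - 49755/25297 = 1117860628649/36174710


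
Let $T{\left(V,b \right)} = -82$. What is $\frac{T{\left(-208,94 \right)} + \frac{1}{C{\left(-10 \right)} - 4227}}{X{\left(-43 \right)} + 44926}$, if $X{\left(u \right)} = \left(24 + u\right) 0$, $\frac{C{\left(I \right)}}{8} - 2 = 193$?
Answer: $- \frac{218695}{119817642} \approx -0.0018252$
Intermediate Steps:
$C{\left(I \right)} = 1560$ ($C{\left(I \right)} = 16 + 8 \cdot 193 = 16 + 1544 = 1560$)
$X{\left(u \right)} = 0$
$\frac{T{\left(-208,94 \right)} + \frac{1}{C{\left(-10 \right)} - 4227}}{X{\left(-43 \right)} + 44926} = \frac{-82 + \frac{1}{1560 - 4227}}{0 + 44926} = \frac{-82 + \frac{1}{-2667}}{44926} = \left(-82 - \frac{1}{2667}\right) \frac{1}{44926} = \left(- \frac{218695}{2667}\right) \frac{1}{44926} = - \frac{218695}{119817642}$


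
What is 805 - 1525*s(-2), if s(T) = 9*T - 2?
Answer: 31305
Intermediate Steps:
s(T) = -2 + 9*T
805 - 1525*s(-2) = 805 - 1525*(-2 + 9*(-2)) = 805 - 1525*(-2 - 18) = 805 - 1525*(-20) = 805 + 30500 = 31305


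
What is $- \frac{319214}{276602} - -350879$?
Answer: $\frac{48526756972}{138301} \approx 3.5088 \cdot 10^{5}$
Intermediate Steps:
$- \frac{319214}{276602} - -350879 = \left(-319214\right) \frac{1}{276602} + 350879 = - \frac{159607}{138301} + 350879 = \frac{48526756972}{138301}$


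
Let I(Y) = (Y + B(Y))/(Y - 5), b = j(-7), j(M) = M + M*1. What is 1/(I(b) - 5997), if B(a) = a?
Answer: -19/113915 ≈ -0.00016679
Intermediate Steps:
j(M) = 2*M (j(M) = M + M = 2*M)
b = -14 (b = 2*(-7) = -14)
I(Y) = 2*Y/(-5 + Y) (I(Y) = (Y + Y)/(Y - 5) = (2*Y)/(-5 + Y) = 2*Y/(-5 + Y))
1/(I(b) - 5997) = 1/(2*(-14)/(-5 - 14) - 5997) = 1/(2*(-14)/(-19) - 5997) = 1/(2*(-14)*(-1/19) - 5997) = 1/(28/19 - 5997) = 1/(-113915/19) = -19/113915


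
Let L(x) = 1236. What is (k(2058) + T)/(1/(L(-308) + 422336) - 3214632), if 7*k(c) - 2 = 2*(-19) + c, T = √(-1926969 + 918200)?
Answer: -856462584/9531396738521 - 423572*I*√1008769/1361628105503 ≈ -8.9857e-5 - 0.00031244*I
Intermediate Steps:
T = I*√1008769 (T = √(-1008769) = I*√1008769 ≈ 1004.4*I)
k(c) = -36/7 + c/7 (k(c) = 2/7 + (2*(-19) + c)/7 = 2/7 + (-38 + c)/7 = 2/7 + (-38/7 + c/7) = -36/7 + c/7)
(k(2058) + T)/(1/(L(-308) + 422336) - 3214632) = ((-36/7 + (⅐)*2058) + I*√1008769)/(1/(1236 + 422336) - 3214632) = ((-36/7 + 294) + I*√1008769)/(1/423572 - 3214632) = (2022/7 + I*√1008769)/(1/423572 - 3214632) = (2022/7 + I*√1008769)/(-1361628105503/423572) = (2022/7 + I*√1008769)*(-423572/1361628105503) = -856462584/9531396738521 - 423572*I*√1008769/1361628105503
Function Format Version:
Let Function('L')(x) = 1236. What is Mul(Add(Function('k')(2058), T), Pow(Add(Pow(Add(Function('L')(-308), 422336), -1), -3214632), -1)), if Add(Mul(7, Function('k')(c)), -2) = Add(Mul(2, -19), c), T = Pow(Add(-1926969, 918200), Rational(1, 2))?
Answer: Add(Rational(-856462584, 9531396738521), Mul(Rational(-423572, 1361628105503), I, Pow(1008769, Rational(1, 2)))) ≈ Add(-8.9857e-5, Mul(-0.00031244, I))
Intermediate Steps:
T = Mul(I, Pow(1008769, Rational(1, 2))) (T = Pow(-1008769, Rational(1, 2)) = Mul(I, Pow(1008769, Rational(1, 2))) ≈ Mul(1004.4, I))
Function('k')(c) = Add(Rational(-36, 7), Mul(Rational(1, 7), c)) (Function('k')(c) = Add(Rational(2, 7), Mul(Rational(1, 7), Add(Mul(2, -19), c))) = Add(Rational(2, 7), Mul(Rational(1, 7), Add(-38, c))) = Add(Rational(2, 7), Add(Rational(-38, 7), Mul(Rational(1, 7), c))) = Add(Rational(-36, 7), Mul(Rational(1, 7), c)))
Mul(Add(Function('k')(2058), T), Pow(Add(Pow(Add(Function('L')(-308), 422336), -1), -3214632), -1)) = Mul(Add(Add(Rational(-36, 7), Mul(Rational(1, 7), 2058)), Mul(I, Pow(1008769, Rational(1, 2)))), Pow(Add(Pow(Add(1236, 422336), -1), -3214632), -1)) = Mul(Add(Add(Rational(-36, 7), 294), Mul(I, Pow(1008769, Rational(1, 2)))), Pow(Add(Pow(423572, -1), -3214632), -1)) = Mul(Add(Rational(2022, 7), Mul(I, Pow(1008769, Rational(1, 2)))), Pow(Add(Rational(1, 423572), -3214632), -1)) = Mul(Add(Rational(2022, 7), Mul(I, Pow(1008769, Rational(1, 2)))), Pow(Rational(-1361628105503, 423572), -1)) = Mul(Add(Rational(2022, 7), Mul(I, Pow(1008769, Rational(1, 2)))), Rational(-423572, 1361628105503)) = Add(Rational(-856462584, 9531396738521), Mul(Rational(-423572, 1361628105503), I, Pow(1008769, Rational(1, 2))))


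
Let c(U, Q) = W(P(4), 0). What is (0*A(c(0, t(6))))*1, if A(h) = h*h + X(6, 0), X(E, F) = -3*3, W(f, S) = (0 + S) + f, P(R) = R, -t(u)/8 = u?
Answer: 0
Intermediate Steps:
t(u) = -8*u
W(f, S) = S + f
c(U, Q) = 4 (c(U, Q) = 0 + 4 = 4)
X(E, F) = -9
A(h) = -9 + h**2 (A(h) = h*h - 9 = h**2 - 9 = -9 + h**2)
(0*A(c(0, t(6))))*1 = (0*(-9 + 4**2))*1 = (0*(-9 + 16))*1 = (0*7)*1 = 0*1 = 0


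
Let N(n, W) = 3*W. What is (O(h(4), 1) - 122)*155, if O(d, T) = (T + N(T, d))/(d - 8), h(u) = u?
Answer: -77655/4 ≈ -19414.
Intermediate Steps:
O(d, T) = (T + 3*d)/(-8 + d) (O(d, T) = (T + 3*d)/(d - 8) = (T + 3*d)/(-8 + d))
(O(h(4), 1) - 122)*155 = ((1 + 3*4)/(-8 + 4) - 122)*155 = ((1 + 12)/(-4) - 122)*155 = (-1/4*13 - 122)*155 = (-13/4 - 122)*155 = -501/4*155 = -77655/4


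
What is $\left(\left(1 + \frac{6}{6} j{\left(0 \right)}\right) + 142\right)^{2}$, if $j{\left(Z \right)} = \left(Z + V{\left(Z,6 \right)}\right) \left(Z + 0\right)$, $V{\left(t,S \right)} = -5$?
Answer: $20449$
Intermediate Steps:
$j{\left(Z \right)} = Z \left(-5 + Z\right)$ ($j{\left(Z \right)} = \left(Z - 5\right) \left(Z + 0\right) = \left(-5 + Z\right) Z = Z \left(-5 + Z\right)$)
$\left(\left(1 + \frac{6}{6} j{\left(0 \right)}\right) + 142\right)^{2} = \left(\left(1 + \frac{6}{6} \cdot 0 \left(-5 + 0\right)\right) + 142\right)^{2} = \left(\left(1 + 6 \cdot \frac{1}{6} \cdot 0 \left(-5\right)\right) + 142\right)^{2} = \left(\left(1 + 1 \cdot 0\right) + 142\right)^{2} = \left(\left(1 + 0\right) + 142\right)^{2} = \left(1 + 142\right)^{2} = 143^{2} = 20449$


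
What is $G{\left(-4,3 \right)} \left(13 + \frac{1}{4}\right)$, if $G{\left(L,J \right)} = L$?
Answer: $-53$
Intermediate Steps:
$G{\left(-4,3 \right)} \left(13 + \frac{1}{4}\right) = - 4 \left(13 + \frac{1}{4}\right) = \left(-4\right) \frac{53}{4} = -53$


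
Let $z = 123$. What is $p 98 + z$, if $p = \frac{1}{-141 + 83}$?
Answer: $\frac{3518}{29} \approx 121.31$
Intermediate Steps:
$p = - \frac{1}{58}$ ($p = \frac{1}{-58} = - \frac{1}{58} \approx -0.017241$)
$p 98 + z = \left(- \frac{1}{58}\right) 98 + 123 = - \frac{49}{29} + 123 = \frac{3518}{29}$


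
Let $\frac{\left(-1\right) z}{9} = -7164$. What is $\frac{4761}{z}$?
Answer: $\frac{529}{7164} \approx 0.073841$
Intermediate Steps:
$z = 64476$ ($z = \left(-9\right) \left(-7164\right) = 64476$)
$\frac{4761}{z} = \frac{4761}{64476} = 4761 \cdot \frac{1}{64476} = \frac{529}{7164}$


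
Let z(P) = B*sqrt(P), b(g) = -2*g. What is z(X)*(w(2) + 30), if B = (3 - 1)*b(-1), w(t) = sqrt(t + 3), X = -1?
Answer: 4*I*(30 + sqrt(5)) ≈ 128.94*I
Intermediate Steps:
w(t) = sqrt(3 + t)
B = 4 (B = (3 - 1)*(-2*(-1)) = 2*2 = 4)
z(P) = 4*sqrt(P)
z(X)*(w(2) + 30) = (4*sqrt(-1))*(sqrt(3 + 2) + 30) = (4*I)*(sqrt(5) + 30) = (4*I)*(30 + sqrt(5)) = 4*I*(30 + sqrt(5))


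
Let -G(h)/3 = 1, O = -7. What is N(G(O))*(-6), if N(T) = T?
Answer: 18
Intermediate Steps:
G(h) = -3 (G(h) = -3*1 = -3)
N(G(O))*(-6) = -3*(-6) = 18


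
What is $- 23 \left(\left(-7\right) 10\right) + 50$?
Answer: $1660$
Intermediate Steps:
$- 23 \left(\left(-7\right) 10\right) + 50 = \left(-23\right) \left(-70\right) + 50 = 1610 + 50 = 1660$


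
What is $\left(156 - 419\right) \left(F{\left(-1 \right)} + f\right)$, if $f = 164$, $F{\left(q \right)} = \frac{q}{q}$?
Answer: $-43395$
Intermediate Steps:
$F{\left(q \right)} = 1$
$\left(156 - 419\right) \left(F{\left(-1 \right)} + f\right) = \left(156 - 419\right) \left(1 + 164\right) = \left(-263\right) 165 = -43395$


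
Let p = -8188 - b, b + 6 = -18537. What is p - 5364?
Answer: 4991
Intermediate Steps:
b = -18543 (b = -6 - 18537 = -18543)
p = 10355 (p = -8188 - 1*(-18543) = -8188 + 18543 = 10355)
p - 5364 = 10355 - 5364 = 4991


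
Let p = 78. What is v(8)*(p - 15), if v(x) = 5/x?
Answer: 315/8 ≈ 39.375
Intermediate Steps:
v(8)*(p - 15) = (5/8)*(78 - 15) = (5*(⅛))*63 = (5/8)*63 = 315/8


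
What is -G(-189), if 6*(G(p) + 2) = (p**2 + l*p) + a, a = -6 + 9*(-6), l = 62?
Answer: -7977/2 ≈ -3988.5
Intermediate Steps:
a = -60 (a = -6 - 54 = -60)
G(p) = -12 + p**2/6 + 31*p/3 (G(p) = -2 + ((p**2 + 62*p) - 60)/6 = -2 + (-60 + p**2 + 62*p)/6 = -2 + (-10 + p**2/6 + 31*p/3) = -12 + p**2/6 + 31*p/3)
-G(-189) = -(-12 + (1/6)*(-189)**2 + (31/3)*(-189)) = -(-12 + (1/6)*35721 - 1953) = -(-12 + 11907/2 - 1953) = -1*7977/2 = -7977/2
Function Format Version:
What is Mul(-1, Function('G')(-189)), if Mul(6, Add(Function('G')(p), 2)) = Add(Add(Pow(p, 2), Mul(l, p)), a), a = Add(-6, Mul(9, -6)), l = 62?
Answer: Rational(-7977, 2) ≈ -3988.5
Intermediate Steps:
a = -60 (a = Add(-6, -54) = -60)
Function('G')(p) = Add(-12, Mul(Rational(1, 6), Pow(p, 2)), Mul(Rational(31, 3), p)) (Function('G')(p) = Add(-2, Mul(Rational(1, 6), Add(Add(Pow(p, 2), Mul(62, p)), -60))) = Add(-2, Mul(Rational(1, 6), Add(-60, Pow(p, 2), Mul(62, p)))) = Add(-2, Add(-10, Mul(Rational(1, 6), Pow(p, 2)), Mul(Rational(31, 3), p))) = Add(-12, Mul(Rational(1, 6), Pow(p, 2)), Mul(Rational(31, 3), p)))
Mul(-1, Function('G')(-189)) = Mul(-1, Add(-12, Mul(Rational(1, 6), Pow(-189, 2)), Mul(Rational(31, 3), -189))) = Mul(-1, Add(-12, Mul(Rational(1, 6), 35721), -1953)) = Mul(-1, Add(-12, Rational(11907, 2), -1953)) = Mul(-1, Rational(7977, 2)) = Rational(-7977, 2)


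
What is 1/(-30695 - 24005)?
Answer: -1/54700 ≈ -1.8282e-5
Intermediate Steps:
1/(-30695 - 24005) = 1/(-54700) = -1/54700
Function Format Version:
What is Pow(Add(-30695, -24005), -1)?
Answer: Rational(-1, 54700) ≈ -1.8282e-5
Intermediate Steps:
Pow(Add(-30695, -24005), -1) = Pow(-54700, -1) = Rational(-1, 54700)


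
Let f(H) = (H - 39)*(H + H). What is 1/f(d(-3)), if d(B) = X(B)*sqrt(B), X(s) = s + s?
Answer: -sqrt(3)/(-1404*I + 216*sqrt(3)) ≈ -0.00030694 - 0.0011519*I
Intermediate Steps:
X(s) = 2*s
d(B) = 2*B**(3/2) (d(B) = (2*B)*sqrt(B) = 2*B**(3/2))
f(H) = 2*H*(-39 + H) (f(H) = (-39 + H)*(2*H) = 2*H*(-39 + H))
1/f(d(-3)) = 1/(2*(2*(-3)**(3/2))*(-39 + 2*(-3)**(3/2))) = 1/(2*(2*(-3*I*sqrt(3)))*(-39 + 2*(-3*I*sqrt(3)))) = 1/(2*(-6*I*sqrt(3))*(-39 - 6*I*sqrt(3))) = 1/(-12*I*sqrt(3)*(-39 - 6*I*sqrt(3))) = I*sqrt(3)/(36*(-39 - 6*I*sqrt(3)))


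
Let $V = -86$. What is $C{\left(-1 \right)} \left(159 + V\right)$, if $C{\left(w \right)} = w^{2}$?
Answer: $73$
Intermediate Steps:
$C{\left(-1 \right)} \left(159 + V\right) = \left(-1\right)^{2} \left(159 - 86\right) = 1 \cdot 73 = 73$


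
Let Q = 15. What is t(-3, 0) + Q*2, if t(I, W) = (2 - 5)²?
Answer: 39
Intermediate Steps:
t(I, W) = 9 (t(I, W) = (-3)² = 9)
t(-3, 0) + Q*2 = 9 + 15*2 = 9 + 30 = 39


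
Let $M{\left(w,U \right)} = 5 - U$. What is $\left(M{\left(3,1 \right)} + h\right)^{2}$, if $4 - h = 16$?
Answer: $64$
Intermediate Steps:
$h = -12$ ($h = 4 - 16 = -12$)
$\left(M{\left(3,1 \right)} + h\right)^{2} = \left(\left(5 - 1\right) - 12\right)^{2} = \left(4 - 12\right)^{2} = \left(-8\right)^{2} = 64$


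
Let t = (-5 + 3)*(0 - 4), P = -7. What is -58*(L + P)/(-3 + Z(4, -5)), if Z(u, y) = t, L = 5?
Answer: 116/5 ≈ 23.200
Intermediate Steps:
t = 8 (t = -2*(-4) = 8)
Z(u, y) = 8
-58*(L + P)/(-3 + Z(4, -5)) = -58*(5 - 7)/(-3 + 8) = -(-116)/5 = -58*(-⅖) = 116/5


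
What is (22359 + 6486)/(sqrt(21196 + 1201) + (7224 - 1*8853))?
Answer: -46988505/2631244 - 28845*sqrt(22397)/2631244 ≈ -19.499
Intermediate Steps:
(22359 + 6486)/(sqrt(21196 + 1201) + (7224 - 1*8853)) = 28845/(sqrt(22397) + (7224 - 8853)) = 28845/(sqrt(22397) - 1629) = 28845/(-1629 + sqrt(22397))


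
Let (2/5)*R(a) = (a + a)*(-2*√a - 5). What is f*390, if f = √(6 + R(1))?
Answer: 390*I*√29 ≈ 2100.2*I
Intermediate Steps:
R(a) = 5*a*(-5 - 2*√a) (R(a) = 5*((a + a)*(-2*√a - 5))/2 = 5*((2*a)*(-5 - 2*√a))/2 = 5*(2*a*(-5 - 2*√a))/2 = 5*a*(-5 - 2*√a))
f = I*√29 (f = √(6 + (-25*1 - 10*1^(3/2))) = √(6 + (-25 - 10*1)) = √(6 + (-25 - 10)) = √(6 - 35) = √(-29) = I*√29 ≈ 5.3852*I)
f*390 = (I*√29)*390 = 390*I*√29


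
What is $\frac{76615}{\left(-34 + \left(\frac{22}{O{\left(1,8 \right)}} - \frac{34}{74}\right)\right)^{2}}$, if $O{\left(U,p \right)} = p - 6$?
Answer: $\frac{14983705}{107632} \approx 139.21$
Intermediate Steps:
$O{\left(U,p \right)} = -6 + p$
$\frac{76615}{\left(-34 + \left(\frac{22}{O{\left(1,8 \right)}} - \frac{34}{74}\right)\right)^{2}} = \frac{76615}{\left(-34 + \left(\frac{22}{-6 + 8} - \frac{34}{74}\right)\right)^{2}} = \frac{76615}{\left(-34 + \left(\frac{22}{2} - \frac{17}{37}\right)\right)^{2}} = \frac{76615}{\left(-34 + \left(22 \cdot \frac{1}{2} - \frac{17}{37}\right)\right)^{2}} = \frac{76615}{\left(-34 + \left(11 - \frac{17}{37}\right)\right)^{2}} = \frac{76615}{\left(-34 + \frac{390}{37}\right)^{2}} = \frac{76615}{\left(- \frac{868}{37}\right)^{2}} = \frac{76615}{\frac{753424}{1369}} = 76615 \cdot \frac{1369}{753424} = \frac{14983705}{107632}$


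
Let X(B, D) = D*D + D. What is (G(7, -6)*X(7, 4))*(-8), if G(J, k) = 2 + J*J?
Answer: -8160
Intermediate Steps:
G(J, k) = 2 + J²
X(B, D) = D + D² (X(B, D) = D² + D = D + D²)
(G(7, -6)*X(7, 4))*(-8) = ((2 + 7²)*(4*(1 + 4)))*(-8) = ((2 + 49)*(4*5))*(-8) = (51*20)*(-8) = 1020*(-8) = -8160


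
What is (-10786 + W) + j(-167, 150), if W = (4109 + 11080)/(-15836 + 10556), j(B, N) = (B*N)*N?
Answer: -6632188423/1760 ≈ -3.7683e+6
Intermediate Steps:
j(B, N) = B*N**2
W = -5063/1760 (W = 15189/(-5280) = 15189*(-1/5280) = -5063/1760 ≈ -2.8767)
(-10786 + W) + j(-167, 150) = (-10786 - 5063/1760) - 167*150**2 = -18988423/1760 - 167*22500 = -18988423/1760 - 3757500 = -6632188423/1760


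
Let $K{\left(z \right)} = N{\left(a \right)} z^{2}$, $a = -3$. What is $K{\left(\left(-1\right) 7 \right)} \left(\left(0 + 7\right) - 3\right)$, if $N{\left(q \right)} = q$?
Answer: $-588$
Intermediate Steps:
$K{\left(z \right)} = - 3 z^{2}$
$K{\left(\left(-1\right) 7 \right)} \left(\left(0 + 7\right) - 3\right) = - 3 \left(\left(-1\right) 7\right)^{2} \left(\left(0 + 7\right) - 3\right) = - 3 \left(-7\right)^{2} \left(7 - 3\right) = \left(-3\right) 49 \cdot 4 = \left(-147\right) 4 = -588$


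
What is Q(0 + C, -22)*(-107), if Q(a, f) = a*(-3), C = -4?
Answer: -1284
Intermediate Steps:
Q(a, f) = -3*a
Q(0 + C, -22)*(-107) = -3*(0 - 4)*(-107) = -3*(-4)*(-107) = 12*(-107) = -1284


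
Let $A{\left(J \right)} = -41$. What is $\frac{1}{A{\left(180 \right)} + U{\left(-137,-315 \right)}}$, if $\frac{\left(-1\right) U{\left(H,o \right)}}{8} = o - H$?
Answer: $\frac{1}{1383} \approx 0.00072307$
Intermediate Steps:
$U{\left(H,o \right)} = - 8 o + 8 H$ ($U{\left(H,o \right)} = - 8 \left(o - H\right) = - 8 o + 8 H$)
$\frac{1}{A{\left(180 \right)} + U{\left(-137,-315 \right)}} = \frac{1}{-41 + \left(\left(-8\right) \left(-315\right) + 8 \left(-137\right)\right)} = \frac{1}{-41 + \left(2520 - 1096\right)} = \frac{1}{-41 + 1424} = \frac{1}{1383}$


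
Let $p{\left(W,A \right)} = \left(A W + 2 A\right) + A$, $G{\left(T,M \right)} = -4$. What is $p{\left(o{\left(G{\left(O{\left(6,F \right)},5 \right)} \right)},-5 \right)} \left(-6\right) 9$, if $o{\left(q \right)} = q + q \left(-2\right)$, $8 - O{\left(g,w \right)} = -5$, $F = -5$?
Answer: $1890$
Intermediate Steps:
$O{\left(g,w \right)} = 13$ ($O{\left(g,w \right)} = 8 - -5 = 8 + 5 = 13$)
$o{\left(q \right)} = - q$ ($o{\left(q \right)} = q - 2 q = - q$)
$p{\left(W,A \right)} = 3 A + A W$ ($p{\left(W,A \right)} = \left(2 A + A W\right) + A = 3 A + A W$)
$p{\left(o{\left(G{\left(O{\left(6,F \right)},5 \right)} \right)},-5 \right)} \left(-6\right) 9 = - 5 \left(3 - -4\right) \left(-6\right) 9 = - 5 \left(3 + 4\right) \left(-6\right) 9 = \left(-5\right) 7 \left(-6\right) 9 = \left(-35\right) \left(-6\right) 9 = 210 \cdot 9 = 1890$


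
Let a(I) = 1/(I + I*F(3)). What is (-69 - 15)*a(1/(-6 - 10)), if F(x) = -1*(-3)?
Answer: 336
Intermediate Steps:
F(x) = 3
a(I) = 1/(4*I) (a(I) = 1/(I + I*3) = 1/(I + 3*I) = 1/(4*I))
(-69 - 15)*a(1/(-6 - 10)) = (-69 - 15)*(1/(4*(1/(-6 - 10)))) = -21/(1/(-16)) = -21/(-1/16) = -21*(-16) = -84*(-4) = 336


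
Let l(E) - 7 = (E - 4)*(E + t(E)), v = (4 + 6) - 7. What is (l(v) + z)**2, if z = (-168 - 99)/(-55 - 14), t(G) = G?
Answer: 12544/529 ≈ 23.713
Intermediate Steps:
z = 89/23 (z = -267/(-69) = -267*(-1/69) = 89/23 ≈ 3.8696)
v = 3 (v = 10 - 7 = 3)
l(E) = 7 + 2*E*(-4 + E) (l(E) = 7 + (E - 4)*(E + E) = 7 + (-4 + E)*(2*E) = 7 + 2*E*(-4 + E))
(l(v) + z)**2 = ((7 - 8*3 + 2*3**2) + 89/23)**2 = ((7 - 24 + 2*9) + 89/23)**2 = ((7 - 24 + 18) + 89/23)**2 = (1 + 89/23)**2 = (112/23)**2 = 12544/529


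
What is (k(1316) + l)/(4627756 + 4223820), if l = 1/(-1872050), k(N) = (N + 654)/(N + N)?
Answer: 921983967/10903450095826400 ≈ 8.4559e-8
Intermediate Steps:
k(N) = (654 + N)/(2*N) (k(N) = (654 + N)/((2*N)) = (654 + N)*(1/(2*N)) = (654 + N)/(2*N))
l = -1/1872050 ≈ -5.3417e-7
(k(1316) + l)/(4627756 + 4223820) = ((½)*(654 + 1316)/1316 - 1/1872050)/(4627756 + 4223820) = ((½)*(1/1316)*1970 - 1/1872050)/8851576 = (985/1316 - 1/1872050)*(1/8851576) = (921983967/1231808900)*(1/8851576) = 921983967/10903450095826400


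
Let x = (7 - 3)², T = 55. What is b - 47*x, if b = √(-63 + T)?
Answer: -752 + 2*I*√2 ≈ -752.0 + 2.8284*I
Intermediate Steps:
x = 16 (x = 4² = 16)
b = 2*I*√2 (b = √(-63 + 55) = √(-8) = 2*I*√2 ≈ 2.8284*I)
b - 47*x = 2*I*√2 - 47*16 = 2*I*√2 - 752 = -752 + 2*I*√2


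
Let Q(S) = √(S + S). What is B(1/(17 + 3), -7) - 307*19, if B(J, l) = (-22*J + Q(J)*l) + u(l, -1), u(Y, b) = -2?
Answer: -58361/10 - 7*√10/10 ≈ -5838.3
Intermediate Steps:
Q(S) = √2*√S (Q(S) = √(2*S) = √2*√S)
B(J, l) = -2 - 22*J + l*√2*√J (B(J, l) = (-22*J + (√2*√J)*l) - 2 = (-22*J + l*√2*√J) - 2 = -2 - 22*J + l*√2*√J)
B(1/(17 + 3), -7) - 307*19 = (-2 - 22/(17 + 3) - 7*√2*√(1/(17 + 3))) - 307*19 = (-2 - 22/20 - 7*√2*√(1/20)) - 5833 = (-2 - 22*1/20 - 7*√2*√(1/20)) - 5833 = (-2 - 11/10 - 7*√2*√5/10) - 5833 = (-2 - 11/10 - 7*√10/10) - 5833 = (-31/10 - 7*√10/10) - 5833 = -58361/10 - 7*√10/10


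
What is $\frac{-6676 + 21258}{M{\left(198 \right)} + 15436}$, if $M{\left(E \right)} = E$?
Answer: $\frac{7291}{7817} \approx 0.93271$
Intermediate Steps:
$\frac{-6676 + 21258}{M{\left(198 \right)} + 15436} = \frac{-6676 + 21258}{198 + 15436} = \frac{14582}{15634} = 14582 \cdot \frac{1}{15634} = \frac{7291}{7817}$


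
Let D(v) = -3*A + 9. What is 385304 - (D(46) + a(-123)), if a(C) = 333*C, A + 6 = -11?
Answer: 426203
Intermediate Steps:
A = -17 (A = -6 - 11 = -17)
D(v) = 60 (D(v) = -3*(-17) + 9 = 51 + 9 = 60)
385304 - (D(46) + a(-123)) = 385304 - (60 + 333*(-123)) = 385304 - (60 - 40959) = 385304 - 1*(-40899) = 385304 + 40899 = 426203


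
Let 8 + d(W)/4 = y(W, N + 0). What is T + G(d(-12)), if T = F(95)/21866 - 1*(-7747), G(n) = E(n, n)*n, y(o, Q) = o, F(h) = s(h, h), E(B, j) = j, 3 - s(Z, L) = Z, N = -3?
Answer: 154669105/10933 ≈ 14147.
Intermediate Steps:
s(Z, L) = 3 - Z
F(h) = 3 - h
d(W) = -32 + 4*W
G(n) = n² (G(n) = n*n = n²)
T = 84697905/10933 (T = (3 - 1*95)/21866 - 1*(-7747) = (3 - 95)*(1/21866) + 7747 = -92*1/21866 + 7747 = -46/10933 + 7747 = 84697905/10933 ≈ 7747.0)
T + G(d(-12)) = 84697905/10933 + (-32 + 4*(-12))² = 84697905/10933 + (-32 - 48)² = 84697905/10933 + (-80)² = 84697905/10933 + 6400 = 154669105/10933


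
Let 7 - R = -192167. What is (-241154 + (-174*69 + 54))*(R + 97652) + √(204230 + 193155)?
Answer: -73356699556 + √397385 ≈ -7.3357e+10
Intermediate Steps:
R = 192174 (R = 7 - 1*(-192167) = 7 + 192167 = 192174)
(-241154 + (-174*69 + 54))*(R + 97652) + √(204230 + 193155) = (-241154 + (-174*69 + 54))*(192174 + 97652) + √(204230 + 193155) = (-241154 + (-12006 + 54))*289826 + √397385 = (-241154 - 11952)*289826 + √397385 = -253106*289826 + √397385 = -73356699556 + √397385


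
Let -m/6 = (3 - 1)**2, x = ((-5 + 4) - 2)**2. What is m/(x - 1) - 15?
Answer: -18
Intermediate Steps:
x = 9 (x = (-1 - 2)**2 = (-3)**2 = 9)
m = -24 (m = -6*(3 - 1)**2 = -6*2**2 = -6*4 = -24)
m/(x - 1) - 15 = -24/(9 - 1) - 15 = -24/8 - 15 = (1/8)*(-24) - 15 = -3 - 15 = -18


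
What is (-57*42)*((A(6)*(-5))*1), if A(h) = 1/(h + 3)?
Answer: 1330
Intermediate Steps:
A(h) = 1/(3 + h)
(-57*42)*((A(6)*(-5))*1) = (-57*42)*((-5/(3 + 6))*1) = -2394*-5/9 = -2394*(1/9)*(-5) = -(-1330) = -2394*(-5/9) = 1330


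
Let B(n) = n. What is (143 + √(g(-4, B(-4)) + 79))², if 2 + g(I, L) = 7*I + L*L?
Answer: (143 + √65)² ≈ 22820.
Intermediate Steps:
g(I, L) = -2 + L² + 7*I (g(I, L) = -2 + (7*I + L*L) = -2 + (7*I + L²) = -2 + (L² + 7*I) = -2 + L² + 7*I)
(143 + √(g(-4, B(-4)) + 79))² = (143 + √((-2 + (-4)² + 7*(-4)) + 79))² = (143 + √((-2 + 16 - 28) + 79))² = (143 + √(-14 + 79))² = (143 + √65)²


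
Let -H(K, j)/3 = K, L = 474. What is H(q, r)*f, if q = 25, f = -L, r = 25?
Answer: 35550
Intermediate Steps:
f = -474 (f = -1*474 = -474)
H(K, j) = -3*K
H(q, r)*f = -3*25*(-474) = -75*(-474) = 35550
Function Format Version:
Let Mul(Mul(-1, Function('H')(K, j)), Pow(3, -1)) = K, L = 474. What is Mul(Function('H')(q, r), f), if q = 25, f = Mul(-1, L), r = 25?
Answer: 35550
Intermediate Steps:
f = -474 (f = Mul(-1, 474) = -474)
Function('H')(K, j) = Mul(-3, K)
Mul(Function('H')(q, r), f) = Mul(Mul(-3, 25), -474) = Mul(-75, -474) = 35550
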